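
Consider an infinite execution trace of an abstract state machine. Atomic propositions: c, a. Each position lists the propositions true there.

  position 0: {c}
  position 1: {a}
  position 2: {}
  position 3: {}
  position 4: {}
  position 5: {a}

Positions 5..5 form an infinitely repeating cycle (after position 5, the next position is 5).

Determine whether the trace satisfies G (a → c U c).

a → c U c must hold at every position from 0 onward. It fails at position 1, so G (a → c U c) is false.
Positions where a holds: 1, 5.
Check c U c at each: 1→fails, 5→fails.

Does not hold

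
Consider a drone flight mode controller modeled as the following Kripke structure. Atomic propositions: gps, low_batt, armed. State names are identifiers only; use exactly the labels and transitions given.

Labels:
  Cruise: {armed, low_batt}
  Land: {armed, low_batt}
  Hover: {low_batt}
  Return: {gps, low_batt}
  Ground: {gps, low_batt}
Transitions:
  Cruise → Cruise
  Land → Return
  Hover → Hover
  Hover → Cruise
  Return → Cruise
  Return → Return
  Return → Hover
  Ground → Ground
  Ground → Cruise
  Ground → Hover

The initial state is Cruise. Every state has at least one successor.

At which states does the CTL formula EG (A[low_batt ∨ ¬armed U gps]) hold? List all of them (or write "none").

{Land, Return, Ground}

States satisfying A[low_batt ∨ ¬armed U gps]: {Land, Return, Ground}.
States satisfying EG (A[low_batt ∨ ¬armed U gps]): {Land, Return, Ground}.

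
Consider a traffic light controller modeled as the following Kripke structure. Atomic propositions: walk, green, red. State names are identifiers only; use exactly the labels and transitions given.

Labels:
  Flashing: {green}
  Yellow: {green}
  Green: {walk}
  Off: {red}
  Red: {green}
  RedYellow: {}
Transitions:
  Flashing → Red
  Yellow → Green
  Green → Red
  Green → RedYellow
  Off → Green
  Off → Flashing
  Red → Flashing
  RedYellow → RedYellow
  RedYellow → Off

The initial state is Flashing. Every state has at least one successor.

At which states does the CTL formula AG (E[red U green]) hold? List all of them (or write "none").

States satisfying E[red U green]: {Flashing, Yellow, Off, Red}.
States satisfying AG (E[red U green]): {Flashing, Red}.

{Flashing, Red}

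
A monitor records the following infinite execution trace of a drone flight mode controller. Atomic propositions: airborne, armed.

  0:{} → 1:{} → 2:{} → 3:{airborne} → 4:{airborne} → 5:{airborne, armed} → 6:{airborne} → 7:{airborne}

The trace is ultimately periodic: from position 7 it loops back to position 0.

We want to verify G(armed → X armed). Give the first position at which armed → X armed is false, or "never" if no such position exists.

Check armed → X armed at each position in order: 0 ✓, 1 ✓, 2 ✓, 3 ✓, 4 ✓.
At position 5 the labels are {airborne, armed} and the next position 6 has {airborne}, so armed → X armed is false there. This is the first violation.

5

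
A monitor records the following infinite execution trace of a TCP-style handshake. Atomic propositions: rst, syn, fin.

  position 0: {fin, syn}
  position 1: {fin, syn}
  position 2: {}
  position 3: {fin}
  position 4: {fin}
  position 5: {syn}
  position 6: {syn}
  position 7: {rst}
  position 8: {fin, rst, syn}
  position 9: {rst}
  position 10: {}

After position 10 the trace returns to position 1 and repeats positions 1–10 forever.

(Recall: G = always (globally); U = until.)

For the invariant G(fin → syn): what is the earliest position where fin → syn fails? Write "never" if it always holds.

3

Check fin → syn at each position in order: 0 ✓, 1 ✓, 2 ✓.
At position 3 the labels are {fin}, so fin → syn is false there. This is the first violation.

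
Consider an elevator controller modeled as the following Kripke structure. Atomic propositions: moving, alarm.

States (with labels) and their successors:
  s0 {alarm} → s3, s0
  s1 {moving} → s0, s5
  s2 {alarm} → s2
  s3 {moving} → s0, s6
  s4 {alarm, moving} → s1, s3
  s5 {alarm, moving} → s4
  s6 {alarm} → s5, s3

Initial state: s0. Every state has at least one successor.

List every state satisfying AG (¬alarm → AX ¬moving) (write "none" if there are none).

States satisfying ¬alarm → AX ¬moving: {s0, s2, s3, s4, s5, s6}.
States satisfying AG (¬alarm → AX ¬moving): {s2}.

{s2}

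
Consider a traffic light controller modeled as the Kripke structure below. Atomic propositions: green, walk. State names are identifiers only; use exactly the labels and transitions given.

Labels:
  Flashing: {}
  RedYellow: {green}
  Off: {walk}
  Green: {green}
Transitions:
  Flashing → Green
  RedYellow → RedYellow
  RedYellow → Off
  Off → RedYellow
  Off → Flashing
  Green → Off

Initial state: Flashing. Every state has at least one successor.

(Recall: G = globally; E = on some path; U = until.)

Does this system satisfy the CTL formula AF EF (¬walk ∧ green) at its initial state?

States satisfying EF (¬walk ∧ green): {Flashing, RedYellow, Off, Green}.
States satisfying AF EF (¬walk ∧ green): {Flashing, RedYellow, Off, Green}.
Flashing ∈ Sat(AF EF (¬walk ∧ green)).

Yes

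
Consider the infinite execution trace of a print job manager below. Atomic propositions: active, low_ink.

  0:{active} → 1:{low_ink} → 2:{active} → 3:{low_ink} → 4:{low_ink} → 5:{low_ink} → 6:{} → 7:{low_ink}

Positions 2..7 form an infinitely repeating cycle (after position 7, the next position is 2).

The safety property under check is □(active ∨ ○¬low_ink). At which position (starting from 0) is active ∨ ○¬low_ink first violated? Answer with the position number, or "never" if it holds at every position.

Check active ∨ ○¬low_ink at each position in order: 0 ✓, 1 ✓, 2 ✓.
At position 3 the labels are {low_ink} and the next position 4 has {low_ink}, so active ∨ ○¬low_ink is false there. This is the first violation.

3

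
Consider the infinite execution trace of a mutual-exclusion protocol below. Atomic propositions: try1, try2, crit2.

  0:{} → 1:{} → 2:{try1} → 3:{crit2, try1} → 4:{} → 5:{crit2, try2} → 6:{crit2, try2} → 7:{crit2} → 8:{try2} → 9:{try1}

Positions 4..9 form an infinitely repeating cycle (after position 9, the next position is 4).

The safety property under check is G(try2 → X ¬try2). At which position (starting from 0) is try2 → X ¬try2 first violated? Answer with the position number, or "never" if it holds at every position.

5

Check try2 → X ¬try2 at each position in order: 0 ✓, 1 ✓, 2 ✓, 3 ✓, 4 ✓.
At position 5 the labels are {crit2, try2} and the next position 6 has {crit2, try2}, so try2 → X ¬try2 is false there. This is the first violation.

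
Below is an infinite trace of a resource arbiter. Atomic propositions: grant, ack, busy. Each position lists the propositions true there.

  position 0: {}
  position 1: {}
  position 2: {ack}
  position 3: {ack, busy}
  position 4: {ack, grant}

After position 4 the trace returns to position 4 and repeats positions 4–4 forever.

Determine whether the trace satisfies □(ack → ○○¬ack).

No

ack → ○○¬ack must hold at every position from 0 onward. It fails at position 2, so □(ack → ○○¬ack) is false.
Positions where ack holds: 2, 3, 4.
Check ○○¬ack at each: 2→fails, 3→fails, 4→fails.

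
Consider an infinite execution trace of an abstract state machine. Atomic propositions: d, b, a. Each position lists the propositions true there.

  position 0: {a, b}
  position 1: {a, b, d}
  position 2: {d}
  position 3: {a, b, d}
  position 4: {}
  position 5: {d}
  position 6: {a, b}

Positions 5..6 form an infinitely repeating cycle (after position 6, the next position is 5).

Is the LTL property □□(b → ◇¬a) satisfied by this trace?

Holds

□(b → ◇¬a) holds at every position 0..6, and those are all positions ever visited, so □□(b → ◇¬a) holds.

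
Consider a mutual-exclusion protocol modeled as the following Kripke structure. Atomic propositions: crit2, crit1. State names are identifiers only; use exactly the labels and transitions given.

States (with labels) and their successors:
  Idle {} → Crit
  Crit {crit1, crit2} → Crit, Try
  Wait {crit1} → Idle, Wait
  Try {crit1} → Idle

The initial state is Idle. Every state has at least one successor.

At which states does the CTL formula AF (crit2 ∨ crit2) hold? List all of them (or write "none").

States satisfying crit2 ∨ crit2: {Crit}.
States satisfying AF (crit2 ∨ crit2): {Idle, Crit, Try}.

{Idle, Crit, Try}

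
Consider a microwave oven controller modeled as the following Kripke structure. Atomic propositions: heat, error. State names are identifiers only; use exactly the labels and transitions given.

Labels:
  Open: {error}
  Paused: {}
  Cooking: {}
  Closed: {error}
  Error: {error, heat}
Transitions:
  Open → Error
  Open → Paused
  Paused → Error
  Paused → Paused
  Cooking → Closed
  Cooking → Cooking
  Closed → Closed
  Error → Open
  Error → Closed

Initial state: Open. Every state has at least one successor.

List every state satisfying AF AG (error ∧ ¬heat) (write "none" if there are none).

States satisfying AG (error ∧ ¬heat): {Closed}.
States satisfying AF AG (error ∧ ¬heat): {Closed}.

{Closed}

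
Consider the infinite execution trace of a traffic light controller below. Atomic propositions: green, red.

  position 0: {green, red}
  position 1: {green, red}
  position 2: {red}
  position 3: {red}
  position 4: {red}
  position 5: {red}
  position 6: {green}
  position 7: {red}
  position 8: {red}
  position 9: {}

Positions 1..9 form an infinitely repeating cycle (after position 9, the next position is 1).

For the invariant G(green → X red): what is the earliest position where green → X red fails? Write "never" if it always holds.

never

green → X red holds at every position 0..9, and those are all the positions the trace ever visits, so the invariant G(green → X red) is never violated.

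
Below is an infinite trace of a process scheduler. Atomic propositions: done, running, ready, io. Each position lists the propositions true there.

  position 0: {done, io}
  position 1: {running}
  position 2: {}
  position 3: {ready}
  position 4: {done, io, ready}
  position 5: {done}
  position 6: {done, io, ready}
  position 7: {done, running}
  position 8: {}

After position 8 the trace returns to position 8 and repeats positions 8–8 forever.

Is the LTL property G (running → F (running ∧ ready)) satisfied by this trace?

running → F (running ∧ ready) must hold at every position from 0 onward. It fails at position 1, so G (running → F (running ∧ ready)) is false.
Positions where running holds: 1, 7.
Check F (running ∧ ready) at each: 1→fails, 7→fails.

No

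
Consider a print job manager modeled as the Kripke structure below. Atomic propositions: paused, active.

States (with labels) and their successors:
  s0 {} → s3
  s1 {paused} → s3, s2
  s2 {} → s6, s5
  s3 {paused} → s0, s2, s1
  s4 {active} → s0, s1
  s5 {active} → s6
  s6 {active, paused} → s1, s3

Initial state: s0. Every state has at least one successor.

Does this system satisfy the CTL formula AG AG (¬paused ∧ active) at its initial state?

Violated

States satisfying AG (¬paused ∧ active): ∅.
States satisfying AG AG (¬paused ∧ active): ∅.
s0 is reachable from s0 and violates AG (¬paused ∧ active), so AG fails at s0.
s0 ∉ Sat(AG AG (¬paused ∧ active)).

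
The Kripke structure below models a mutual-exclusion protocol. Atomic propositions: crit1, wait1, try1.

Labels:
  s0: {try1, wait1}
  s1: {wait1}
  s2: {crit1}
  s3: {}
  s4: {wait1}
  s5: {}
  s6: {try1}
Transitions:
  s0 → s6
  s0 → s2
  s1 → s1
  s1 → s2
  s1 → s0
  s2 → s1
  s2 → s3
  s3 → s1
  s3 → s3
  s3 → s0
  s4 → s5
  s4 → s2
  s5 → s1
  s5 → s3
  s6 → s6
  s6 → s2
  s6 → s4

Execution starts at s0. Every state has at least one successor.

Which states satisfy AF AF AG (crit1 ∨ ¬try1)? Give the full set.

States satisfying AF AG (crit1 ∨ ¬try1): ∅.
States satisfying AF AF AG (crit1 ∨ ¬try1): ∅.

none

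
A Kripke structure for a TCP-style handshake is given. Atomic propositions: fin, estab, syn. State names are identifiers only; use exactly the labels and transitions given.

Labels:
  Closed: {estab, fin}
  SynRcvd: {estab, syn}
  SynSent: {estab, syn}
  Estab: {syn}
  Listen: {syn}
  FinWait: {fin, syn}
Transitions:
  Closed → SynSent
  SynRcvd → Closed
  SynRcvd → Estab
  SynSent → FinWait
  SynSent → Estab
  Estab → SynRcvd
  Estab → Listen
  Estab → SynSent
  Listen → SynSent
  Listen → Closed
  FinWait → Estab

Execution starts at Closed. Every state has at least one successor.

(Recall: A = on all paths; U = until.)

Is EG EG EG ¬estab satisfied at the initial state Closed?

Does not hold

States satisfying EG EG ¬estab: ∅.
States satisfying EG EG EG ¬estab: ∅.
No suitable path/successor from Closed witnesses the formula.
Closed ∉ Sat(EG EG EG ¬estab).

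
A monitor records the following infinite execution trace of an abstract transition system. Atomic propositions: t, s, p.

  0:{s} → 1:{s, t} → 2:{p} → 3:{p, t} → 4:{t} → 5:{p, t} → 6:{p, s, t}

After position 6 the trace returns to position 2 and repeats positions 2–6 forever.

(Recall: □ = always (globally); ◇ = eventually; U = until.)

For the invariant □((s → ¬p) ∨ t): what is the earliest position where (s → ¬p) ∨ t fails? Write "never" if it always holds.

never

(s → ¬p) ∨ t holds at every position 0..6, and those are all the positions the trace ever visits, so the invariant □((s → ¬p) ∨ t) is never violated.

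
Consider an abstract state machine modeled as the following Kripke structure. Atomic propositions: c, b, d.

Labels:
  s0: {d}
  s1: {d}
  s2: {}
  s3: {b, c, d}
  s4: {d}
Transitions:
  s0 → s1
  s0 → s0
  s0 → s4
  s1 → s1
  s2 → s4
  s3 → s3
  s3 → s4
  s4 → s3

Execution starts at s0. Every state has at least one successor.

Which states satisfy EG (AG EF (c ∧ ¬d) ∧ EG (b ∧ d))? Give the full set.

States satisfying AG EF (c ∧ ¬d) ∧ EG (b ∧ d): ∅.
States satisfying EG (AG EF (c ∧ ¬d) ∧ EG (b ∧ d)): ∅.

none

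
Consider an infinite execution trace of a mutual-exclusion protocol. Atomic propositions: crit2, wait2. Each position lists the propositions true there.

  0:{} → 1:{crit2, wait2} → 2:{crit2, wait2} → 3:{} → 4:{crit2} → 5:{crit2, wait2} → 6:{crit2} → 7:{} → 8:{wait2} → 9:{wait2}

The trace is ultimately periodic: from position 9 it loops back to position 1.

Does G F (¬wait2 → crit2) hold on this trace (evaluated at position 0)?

F (¬wait2 → crit2) holds at every position 0..9, and those are all positions ever visited, so G F (¬wait2 → crit2) holds.

Yes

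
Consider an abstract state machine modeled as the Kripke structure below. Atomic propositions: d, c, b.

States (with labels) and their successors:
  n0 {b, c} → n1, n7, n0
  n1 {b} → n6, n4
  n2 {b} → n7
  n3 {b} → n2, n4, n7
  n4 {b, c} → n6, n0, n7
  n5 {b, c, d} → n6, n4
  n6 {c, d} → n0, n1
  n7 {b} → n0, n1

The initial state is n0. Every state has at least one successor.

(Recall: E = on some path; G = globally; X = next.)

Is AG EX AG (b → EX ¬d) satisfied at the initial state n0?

Holds

States satisfying EX AG (b → EX ¬d): {n0, n1, n2, n3, n4, n5, n6, n7}.
States satisfying AG EX AG (b → EX ¬d): {n0, n1, n2, n3, n4, n5, n6, n7}.
Every state reachable from n0 satisfies EX AG (b → EX ¬d).
n0 ∈ Sat(AG EX AG (b → EX ¬d)).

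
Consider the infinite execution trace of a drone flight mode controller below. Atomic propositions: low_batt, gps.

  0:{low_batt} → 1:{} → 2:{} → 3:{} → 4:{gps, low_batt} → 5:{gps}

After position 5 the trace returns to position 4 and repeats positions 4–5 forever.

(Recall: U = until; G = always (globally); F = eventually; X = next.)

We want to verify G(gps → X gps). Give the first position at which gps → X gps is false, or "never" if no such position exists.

gps → X gps holds at every position 0..5, and those are all the positions the trace ever visits, so the invariant G(gps → X gps) is never violated.

never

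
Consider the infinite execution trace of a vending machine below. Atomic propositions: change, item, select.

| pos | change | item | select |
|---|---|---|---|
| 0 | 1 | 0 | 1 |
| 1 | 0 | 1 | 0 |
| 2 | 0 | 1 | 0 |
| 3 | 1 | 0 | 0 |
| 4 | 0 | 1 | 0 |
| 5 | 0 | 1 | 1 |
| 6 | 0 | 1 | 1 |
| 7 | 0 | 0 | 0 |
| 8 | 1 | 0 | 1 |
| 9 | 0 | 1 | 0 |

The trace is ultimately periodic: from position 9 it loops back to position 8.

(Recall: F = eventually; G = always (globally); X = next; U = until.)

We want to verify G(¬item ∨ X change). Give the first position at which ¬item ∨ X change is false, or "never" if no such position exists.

1

Check ¬item ∨ X change at each position in order: 0 ✓.
At position 1 the labels are {item} and the next position 2 has {item}, so ¬item ∨ X change is false there. This is the first violation.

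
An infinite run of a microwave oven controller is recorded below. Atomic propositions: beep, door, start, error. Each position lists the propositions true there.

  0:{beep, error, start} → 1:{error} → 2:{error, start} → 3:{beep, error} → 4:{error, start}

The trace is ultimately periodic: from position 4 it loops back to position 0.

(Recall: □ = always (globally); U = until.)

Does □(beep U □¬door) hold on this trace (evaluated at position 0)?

beep U □¬door holds at every position 0..4, and those are all positions ever visited, so □(beep U □¬door) holds.

Satisfied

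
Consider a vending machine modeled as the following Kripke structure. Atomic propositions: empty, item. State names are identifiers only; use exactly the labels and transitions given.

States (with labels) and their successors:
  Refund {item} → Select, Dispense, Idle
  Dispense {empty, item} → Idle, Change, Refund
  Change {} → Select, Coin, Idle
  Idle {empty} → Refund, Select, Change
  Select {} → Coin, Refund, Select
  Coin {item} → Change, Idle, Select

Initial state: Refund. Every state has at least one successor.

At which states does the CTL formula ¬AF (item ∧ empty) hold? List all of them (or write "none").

States satisfying item ∧ empty: {Dispense}.
States satisfying AF (item ∧ empty): {Dispense}.
States satisfying ¬AF (item ∧ empty): {Refund, Change, Idle, Select, Coin}.

{Refund, Change, Idle, Select, Coin}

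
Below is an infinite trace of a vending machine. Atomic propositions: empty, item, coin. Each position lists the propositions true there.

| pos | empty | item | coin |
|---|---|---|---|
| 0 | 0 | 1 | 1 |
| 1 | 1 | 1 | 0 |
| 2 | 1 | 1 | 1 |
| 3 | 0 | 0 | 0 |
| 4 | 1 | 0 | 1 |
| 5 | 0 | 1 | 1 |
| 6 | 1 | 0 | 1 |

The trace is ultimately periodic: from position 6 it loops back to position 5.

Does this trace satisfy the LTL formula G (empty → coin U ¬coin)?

Violated

empty → coin U ¬coin must hold at every position from 0 onward. It fails at position 4, so G (empty → coin U ¬coin) is false.
Positions where empty holds: 1, 2, 4, 6.
Check coin U ¬coin at each: 1→ok, 2→ok, 4→fails, 6→fails.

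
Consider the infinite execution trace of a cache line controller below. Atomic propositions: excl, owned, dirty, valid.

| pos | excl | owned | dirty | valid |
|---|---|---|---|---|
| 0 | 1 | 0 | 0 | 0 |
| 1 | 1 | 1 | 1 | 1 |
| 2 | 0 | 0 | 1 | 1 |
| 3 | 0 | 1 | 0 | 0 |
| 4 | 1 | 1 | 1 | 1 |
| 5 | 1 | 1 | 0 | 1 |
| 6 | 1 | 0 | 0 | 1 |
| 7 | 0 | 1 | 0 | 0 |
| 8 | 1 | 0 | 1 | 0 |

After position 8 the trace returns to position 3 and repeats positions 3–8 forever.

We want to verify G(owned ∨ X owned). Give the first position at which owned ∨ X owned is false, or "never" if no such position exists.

owned ∨ X owned holds at every position 0..8, and those are all the positions the trace ever visits, so the invariant G(owned ∨ X owned) is never violated.

never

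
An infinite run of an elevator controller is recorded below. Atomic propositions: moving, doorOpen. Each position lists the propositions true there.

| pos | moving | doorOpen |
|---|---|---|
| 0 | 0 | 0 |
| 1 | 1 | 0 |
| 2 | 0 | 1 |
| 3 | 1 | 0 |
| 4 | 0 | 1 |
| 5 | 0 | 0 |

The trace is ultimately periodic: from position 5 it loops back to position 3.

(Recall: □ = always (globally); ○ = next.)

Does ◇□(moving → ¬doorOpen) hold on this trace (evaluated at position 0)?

Holds

□(moving → ¬doorOpen) holds at position 0, which is reachable from 0, so ◇□(moving → ¬doorOpen) holds.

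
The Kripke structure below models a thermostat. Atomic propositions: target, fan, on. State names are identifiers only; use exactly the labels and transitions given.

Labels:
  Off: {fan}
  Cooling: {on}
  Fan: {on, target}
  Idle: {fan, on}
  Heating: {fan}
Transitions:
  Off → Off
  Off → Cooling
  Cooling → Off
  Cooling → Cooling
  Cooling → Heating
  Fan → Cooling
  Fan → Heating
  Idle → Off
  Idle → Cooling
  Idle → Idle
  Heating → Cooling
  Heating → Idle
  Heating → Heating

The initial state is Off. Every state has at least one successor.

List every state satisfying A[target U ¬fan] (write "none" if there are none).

{Cooling, Fan}

States satisfying target: {Fan}.
States satisfying ¬fan: {Cooling, Fan}.
States satisfying A[target U ¬fan]: {Cooling, Fan}.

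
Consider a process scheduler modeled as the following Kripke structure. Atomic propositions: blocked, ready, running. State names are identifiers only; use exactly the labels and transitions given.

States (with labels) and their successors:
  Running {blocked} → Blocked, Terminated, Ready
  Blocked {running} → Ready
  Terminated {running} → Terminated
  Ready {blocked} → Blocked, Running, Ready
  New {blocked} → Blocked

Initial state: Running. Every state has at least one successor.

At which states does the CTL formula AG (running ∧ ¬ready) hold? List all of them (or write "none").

{Terminated}

States satisfying running ∧ ¬ready: {Blocked, Terminated}.
States satisfying AG (running ∧ ¬ready): {Terminated}.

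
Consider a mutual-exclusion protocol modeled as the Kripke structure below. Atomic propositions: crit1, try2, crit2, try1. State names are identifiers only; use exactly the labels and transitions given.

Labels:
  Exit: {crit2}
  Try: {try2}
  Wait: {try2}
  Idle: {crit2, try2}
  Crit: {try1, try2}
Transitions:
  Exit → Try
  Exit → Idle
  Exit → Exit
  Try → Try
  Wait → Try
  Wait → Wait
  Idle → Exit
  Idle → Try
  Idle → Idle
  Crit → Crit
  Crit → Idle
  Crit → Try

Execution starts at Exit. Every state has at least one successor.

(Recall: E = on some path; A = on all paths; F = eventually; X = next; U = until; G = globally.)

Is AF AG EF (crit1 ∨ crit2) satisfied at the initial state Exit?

States satisfying AG EF (crit1 ∨ crit2): ∅.
States satisfying AF AG EF (crit1 ∨ crit2): ∅.
There is a path from Exit along which AG EF (crit1 ∨ crit2) never holds.
Exit ∉ Sat(AF AG EF (crit1 ∨ crit2)).

Does not hold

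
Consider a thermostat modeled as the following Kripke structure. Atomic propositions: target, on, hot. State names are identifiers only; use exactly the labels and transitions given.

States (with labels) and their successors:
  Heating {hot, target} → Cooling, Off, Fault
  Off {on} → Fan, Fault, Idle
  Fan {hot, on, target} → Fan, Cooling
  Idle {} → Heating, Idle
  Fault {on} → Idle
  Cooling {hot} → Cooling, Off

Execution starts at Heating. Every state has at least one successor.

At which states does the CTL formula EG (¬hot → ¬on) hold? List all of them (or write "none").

States satisfying ¬hot → ¬on: {Heating, Fan, Idle, Cooling}.
States satisfying EG (¬hot → ¬on): {Heating, Fan, Idle, Cooling}.

{Heating, Fan, Idle, Cooling}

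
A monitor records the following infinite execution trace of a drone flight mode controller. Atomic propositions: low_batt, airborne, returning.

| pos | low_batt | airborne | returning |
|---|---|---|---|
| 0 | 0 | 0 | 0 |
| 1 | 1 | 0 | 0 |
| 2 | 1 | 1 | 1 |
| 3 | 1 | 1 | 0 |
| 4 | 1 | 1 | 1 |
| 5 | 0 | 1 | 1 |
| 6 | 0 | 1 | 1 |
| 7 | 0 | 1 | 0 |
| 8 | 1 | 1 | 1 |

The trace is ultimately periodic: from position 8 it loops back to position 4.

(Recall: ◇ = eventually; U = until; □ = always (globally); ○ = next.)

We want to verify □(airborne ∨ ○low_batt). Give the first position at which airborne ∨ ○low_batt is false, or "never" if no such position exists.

never

airborne ∨ ○low_batt holds at every position 0..8, and those are all the positions the trace ever visits, so the invariant □(airborne ∨ ○low_batt) is never violated.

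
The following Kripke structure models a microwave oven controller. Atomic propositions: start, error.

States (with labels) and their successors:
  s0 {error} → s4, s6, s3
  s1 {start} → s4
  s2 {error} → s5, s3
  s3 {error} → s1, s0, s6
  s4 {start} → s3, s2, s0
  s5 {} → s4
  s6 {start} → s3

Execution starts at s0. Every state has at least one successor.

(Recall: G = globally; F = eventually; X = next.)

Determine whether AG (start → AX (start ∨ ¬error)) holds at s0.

States satisfying start → AX (start ∨ ¬error): {s0, s1, s2, s3, s5}.
States satisfying AG (start → AX (start ∨ ¬error)): ∅.
s4 is reachable from s0 and violates start → AX (start ∨ ¬error), so AG fails at s0.
s0 ∉ Sat(AG (start → AX (start ∨ ¬error))).

No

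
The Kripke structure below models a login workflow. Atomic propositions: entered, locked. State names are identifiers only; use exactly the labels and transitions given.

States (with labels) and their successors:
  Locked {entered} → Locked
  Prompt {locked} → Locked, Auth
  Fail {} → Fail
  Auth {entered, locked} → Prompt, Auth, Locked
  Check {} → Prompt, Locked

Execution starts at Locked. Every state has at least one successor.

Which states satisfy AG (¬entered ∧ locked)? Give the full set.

none

States satisfying ¬entered ∧ locked: {Prompt}.
States satisfying AG (¬entered ∧ locked): ∅.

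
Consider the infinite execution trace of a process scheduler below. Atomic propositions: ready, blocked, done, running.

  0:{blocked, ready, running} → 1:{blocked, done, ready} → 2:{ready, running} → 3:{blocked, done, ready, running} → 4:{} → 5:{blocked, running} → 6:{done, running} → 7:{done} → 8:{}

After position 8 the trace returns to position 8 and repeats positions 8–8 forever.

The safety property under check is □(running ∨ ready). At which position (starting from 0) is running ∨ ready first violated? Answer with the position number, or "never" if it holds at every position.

Check running ∨ ready at each position in order: 0 ✓, 1 ✓, 2 ✓, 3 ✓.
At position 4 the labels are {}, so running ∨ ready is false there. This is the first violation.

4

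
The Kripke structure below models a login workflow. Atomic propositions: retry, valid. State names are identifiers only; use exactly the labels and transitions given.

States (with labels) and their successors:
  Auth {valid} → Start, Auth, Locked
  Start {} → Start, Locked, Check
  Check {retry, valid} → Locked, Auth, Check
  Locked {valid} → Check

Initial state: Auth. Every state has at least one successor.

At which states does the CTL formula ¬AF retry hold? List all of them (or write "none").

{Auth, Start}

States satisfying retry: {Check}.
States satisfying AF retry: {Check, Locked}.
States satisfying ¬AF retry: {Auth, Start}.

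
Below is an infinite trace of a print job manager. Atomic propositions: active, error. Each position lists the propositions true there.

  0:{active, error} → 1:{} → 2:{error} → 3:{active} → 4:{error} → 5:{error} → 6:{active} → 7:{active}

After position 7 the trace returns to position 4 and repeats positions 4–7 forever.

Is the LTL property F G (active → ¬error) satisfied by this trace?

G (active → ¬error) holds at position 1, which is reachable from 0, so F G (active → ¬error) holds.

Yes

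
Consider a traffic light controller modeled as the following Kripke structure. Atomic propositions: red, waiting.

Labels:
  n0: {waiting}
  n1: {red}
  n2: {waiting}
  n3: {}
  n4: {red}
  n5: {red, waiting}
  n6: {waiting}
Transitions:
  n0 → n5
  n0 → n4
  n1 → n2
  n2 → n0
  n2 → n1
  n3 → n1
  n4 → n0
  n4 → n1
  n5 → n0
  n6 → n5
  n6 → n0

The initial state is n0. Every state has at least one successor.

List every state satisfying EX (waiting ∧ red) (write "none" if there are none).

States satisfying waiting ∧ red: {n5}.
States satisfying EX (waiting ∧ red): {n0, n6}.

{n0, n6}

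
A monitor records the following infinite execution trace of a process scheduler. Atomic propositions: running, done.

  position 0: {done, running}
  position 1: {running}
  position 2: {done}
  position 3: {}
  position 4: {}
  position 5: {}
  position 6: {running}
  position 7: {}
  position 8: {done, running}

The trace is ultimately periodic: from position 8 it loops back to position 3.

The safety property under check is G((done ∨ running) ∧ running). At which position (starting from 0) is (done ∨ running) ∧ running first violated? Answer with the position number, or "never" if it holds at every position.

2

Check (done ∨ running) ∧ running at each position in order: 0 ✓, 1 ✓.
At position 2 the labels are {done}, so (done ∨ running) ∧ running is false there. This is the first violation.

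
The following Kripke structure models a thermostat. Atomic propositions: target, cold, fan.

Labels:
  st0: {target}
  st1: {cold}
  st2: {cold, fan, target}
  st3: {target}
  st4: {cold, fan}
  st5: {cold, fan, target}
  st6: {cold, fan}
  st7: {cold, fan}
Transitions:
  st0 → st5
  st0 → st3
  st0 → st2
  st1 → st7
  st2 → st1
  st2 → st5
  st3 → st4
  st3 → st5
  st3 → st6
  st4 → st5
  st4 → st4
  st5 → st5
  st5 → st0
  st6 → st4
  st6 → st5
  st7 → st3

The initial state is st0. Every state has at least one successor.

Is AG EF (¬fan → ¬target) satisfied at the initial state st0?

States satisfying EF (¬fan → ¬target): {st0, st1, st2, st3, st4, st5, st6, st7}.
States satisfying AG EF (¬fan → ¬target): {st0, st1, st2, st3, st4, st5, st6, st7}.
Every state reachable from st0 satisfies EF (¬fan → ¬target).
st0 ∈ Sat(AG EF (¬fan → ¬target)).

Yes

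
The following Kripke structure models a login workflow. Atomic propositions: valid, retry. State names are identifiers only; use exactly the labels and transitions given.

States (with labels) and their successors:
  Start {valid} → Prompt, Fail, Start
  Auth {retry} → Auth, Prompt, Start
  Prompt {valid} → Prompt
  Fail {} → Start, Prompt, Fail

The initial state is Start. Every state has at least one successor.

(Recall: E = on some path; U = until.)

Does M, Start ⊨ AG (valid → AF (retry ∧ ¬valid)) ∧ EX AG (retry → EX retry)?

States satisfying valid → AF (retry ∧ ¬valid): {Auth, Fail}.
States satisfying AG (valid → AF (retry ∧ ¬valid)): ∅.
States satisfying AG (retry → EX retry): {Start, Auth, Prompt, Fail}.
States satisfying EX AG (retry → EX retry): {Start, Auth, Prompt, Fail}.
States satisfying AG (valid → AF (retry ∧ ¬valid)) ∧ EX AG (retry → EX retry): ∅.
Start ∉ Sat(AG (valid → AF (retry ∧ ¬valid)) ∧ EX AG (retry → EX retry)).

Does not hold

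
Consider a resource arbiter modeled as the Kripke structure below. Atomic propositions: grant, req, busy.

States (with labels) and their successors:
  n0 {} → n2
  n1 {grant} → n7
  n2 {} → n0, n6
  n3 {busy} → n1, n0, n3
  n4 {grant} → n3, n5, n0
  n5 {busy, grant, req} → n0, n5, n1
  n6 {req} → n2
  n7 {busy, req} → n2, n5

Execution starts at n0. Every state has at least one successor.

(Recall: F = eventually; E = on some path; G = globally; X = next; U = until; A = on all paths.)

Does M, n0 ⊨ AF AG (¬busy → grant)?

Does not hold

States satisfying AG (¬busy → grant): ∅.
States satisfying AF AG (¬busy → grant): ∅.
There is a path from n0 along which AG (¬busy → grant) never holds.
n0 ∉ Sat(AF AG (¬busy → grant)).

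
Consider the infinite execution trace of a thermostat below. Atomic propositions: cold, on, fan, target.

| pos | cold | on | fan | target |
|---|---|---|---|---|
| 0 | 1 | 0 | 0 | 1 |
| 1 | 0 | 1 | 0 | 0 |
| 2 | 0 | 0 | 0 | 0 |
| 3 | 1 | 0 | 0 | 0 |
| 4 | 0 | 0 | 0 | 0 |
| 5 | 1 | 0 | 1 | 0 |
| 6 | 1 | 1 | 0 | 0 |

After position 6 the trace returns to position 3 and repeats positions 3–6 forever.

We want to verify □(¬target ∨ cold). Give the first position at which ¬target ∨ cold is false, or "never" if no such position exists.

never

¬target ∨ cold holds at every position 0..6, and those are all the positions the trace ever visits, so the invariant □(¬target ∨ cold) is never violated.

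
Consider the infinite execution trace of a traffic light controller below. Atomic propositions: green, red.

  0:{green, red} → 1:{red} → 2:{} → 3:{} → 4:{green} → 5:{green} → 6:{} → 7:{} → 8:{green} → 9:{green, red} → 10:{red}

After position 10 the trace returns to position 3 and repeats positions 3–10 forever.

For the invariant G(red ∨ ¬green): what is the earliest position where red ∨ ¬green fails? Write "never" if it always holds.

Check red ∨ ¬green at each position in order: 0 ✓, 1 ✓, 2 ✓, 3 ✓.
At position 4 the labels are {green}, so red ∨ ¬green is false there. This is the first violation.

4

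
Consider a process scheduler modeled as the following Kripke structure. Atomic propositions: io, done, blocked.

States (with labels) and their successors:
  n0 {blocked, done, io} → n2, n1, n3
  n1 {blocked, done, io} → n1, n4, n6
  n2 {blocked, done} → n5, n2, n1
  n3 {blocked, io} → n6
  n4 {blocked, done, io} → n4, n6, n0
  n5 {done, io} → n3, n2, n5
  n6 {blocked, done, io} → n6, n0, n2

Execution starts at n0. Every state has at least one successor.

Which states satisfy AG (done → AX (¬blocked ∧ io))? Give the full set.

States satisfying done → AX (¬blocked ∧ io): {n3}.
States satisfying AG (done → AX (¬blocked ∧ io)): ∅.

none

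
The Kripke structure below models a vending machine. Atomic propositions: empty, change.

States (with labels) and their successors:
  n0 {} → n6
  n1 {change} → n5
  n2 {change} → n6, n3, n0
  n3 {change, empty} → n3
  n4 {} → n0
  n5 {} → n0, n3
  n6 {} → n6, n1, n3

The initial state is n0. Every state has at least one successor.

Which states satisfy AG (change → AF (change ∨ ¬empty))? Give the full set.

States satisfying change → AF (change ∨ ¬empty): {n0, n1, n2, n3, n4, n5, n6}.
States satisfying AG (change → AF (change ∨ ¬empty)): {n0, n1, n2, n3, n4, n5, n6}.

{n0, n1, n2, n3, n4, n5, n6}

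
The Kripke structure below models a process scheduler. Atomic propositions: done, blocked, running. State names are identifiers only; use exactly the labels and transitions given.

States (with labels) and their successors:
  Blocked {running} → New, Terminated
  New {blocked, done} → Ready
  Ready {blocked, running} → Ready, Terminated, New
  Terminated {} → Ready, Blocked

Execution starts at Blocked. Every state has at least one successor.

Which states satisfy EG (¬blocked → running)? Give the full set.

States satisfying ¬blocked → running: {Blocked, New, Ready}.
States satisfying EG (¬blocked → running): {Blocked, New, Ready}.

{Blocked, New, Ready}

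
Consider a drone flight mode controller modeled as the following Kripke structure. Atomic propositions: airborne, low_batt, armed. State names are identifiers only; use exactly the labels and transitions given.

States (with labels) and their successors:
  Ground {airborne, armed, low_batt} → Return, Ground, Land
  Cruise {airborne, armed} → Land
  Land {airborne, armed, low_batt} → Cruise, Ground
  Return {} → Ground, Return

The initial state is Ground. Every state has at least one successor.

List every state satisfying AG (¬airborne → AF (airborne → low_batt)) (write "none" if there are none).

States satisfying ¬airborne → AF (airborne → low_batt): {Ground, Cruise, Land, Return}.
States satisfying AG (¬airborne → AF (airborne → low_batt)): {Ground, Cruise, Land, Return}.

{Ground, Cruise, Land, Return}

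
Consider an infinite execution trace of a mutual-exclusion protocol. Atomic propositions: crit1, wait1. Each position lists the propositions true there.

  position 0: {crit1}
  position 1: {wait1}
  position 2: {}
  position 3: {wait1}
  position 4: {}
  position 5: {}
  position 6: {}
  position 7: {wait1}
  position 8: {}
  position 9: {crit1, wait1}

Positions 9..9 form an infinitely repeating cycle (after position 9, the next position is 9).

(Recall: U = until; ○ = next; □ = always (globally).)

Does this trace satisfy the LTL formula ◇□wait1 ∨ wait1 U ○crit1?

Satisfied

□wait1 holds at position 9, which is reachable from 0, so ◇□wait1 holds.
Walking from position 0: at position 0, ○crit1 has not yet held and wait1 fails, so wait1 U ○crit1 is false.
At position 0: ◇□wait1 is true; wait1 U ○crit1 is false; so ◇□wait1 ∨ wait1 U ○crit1 is true.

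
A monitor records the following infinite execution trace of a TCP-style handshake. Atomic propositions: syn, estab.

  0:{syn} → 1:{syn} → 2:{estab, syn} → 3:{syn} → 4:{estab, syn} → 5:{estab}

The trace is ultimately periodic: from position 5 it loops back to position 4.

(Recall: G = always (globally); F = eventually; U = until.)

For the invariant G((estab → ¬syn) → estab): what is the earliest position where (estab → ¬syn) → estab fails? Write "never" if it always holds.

At position 0 the labels are {syn}, so (estab → ¬syn) → estab is false there. This is the first violation.

0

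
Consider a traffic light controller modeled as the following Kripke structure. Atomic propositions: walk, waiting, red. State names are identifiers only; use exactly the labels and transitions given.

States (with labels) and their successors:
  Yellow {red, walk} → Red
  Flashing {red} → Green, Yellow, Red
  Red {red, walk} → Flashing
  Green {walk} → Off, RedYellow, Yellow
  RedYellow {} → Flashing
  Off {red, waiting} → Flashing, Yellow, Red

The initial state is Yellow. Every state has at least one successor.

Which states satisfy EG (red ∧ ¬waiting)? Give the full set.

States satisfying red ∧ ¬waiting: {Yellow, Flashing, Red}.
States satisfying EG (red ∧ ¬waiting): {Yellow, Flashing, Red}.

{Yellow, Flashing, Red}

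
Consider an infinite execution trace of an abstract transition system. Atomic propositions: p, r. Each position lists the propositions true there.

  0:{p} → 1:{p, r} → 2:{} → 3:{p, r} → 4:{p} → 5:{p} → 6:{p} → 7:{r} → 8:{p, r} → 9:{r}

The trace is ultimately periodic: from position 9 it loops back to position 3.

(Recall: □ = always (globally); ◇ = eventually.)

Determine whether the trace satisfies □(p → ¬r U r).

p → ¬r U r holds at every position 0..9, and those are all positions ever visited, so □(p → ¬r U r) holds.
Positions where p holds: 0, 1, 3, 4, 5, 6, 8.
Check ¬r U r at each: 0→ok, 1→ok, 3→ok, 4→ok, 5→ok, 6→ok, 8→ok.

Holds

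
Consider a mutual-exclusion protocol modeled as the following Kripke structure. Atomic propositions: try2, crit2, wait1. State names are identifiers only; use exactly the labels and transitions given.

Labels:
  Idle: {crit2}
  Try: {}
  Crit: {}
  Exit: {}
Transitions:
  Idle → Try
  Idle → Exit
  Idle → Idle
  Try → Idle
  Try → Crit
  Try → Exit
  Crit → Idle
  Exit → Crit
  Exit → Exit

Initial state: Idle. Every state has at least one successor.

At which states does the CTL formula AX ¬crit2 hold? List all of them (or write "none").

States satisfying ¬crit2: {Try, Crit, Exit}.
States satisfying AX ¬crit2: {Exit}.

{Exit}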